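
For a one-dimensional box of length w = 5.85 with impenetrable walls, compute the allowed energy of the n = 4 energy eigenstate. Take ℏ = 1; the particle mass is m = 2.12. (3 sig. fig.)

E = 1.09

The infinite-well eigenfunctions ψ_n = √(2/w) sin(nπx/w) vanish at both walls, giving E_n = n²π²ℏ²/(2mw²).
E_4 = 4² × π² / (2 × 2.12 × 5.85²) = 1.088.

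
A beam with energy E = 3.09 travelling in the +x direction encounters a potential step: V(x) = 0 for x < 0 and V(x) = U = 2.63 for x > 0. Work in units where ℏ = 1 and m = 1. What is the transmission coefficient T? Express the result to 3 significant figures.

T = 0.804

On each side the TISE gives plane waves with k = √(2m(E − V))/ℏ: k₁ = √(2·1·3.09) = 2.486, k₂ = √(2·1·0.46) = 0.9592.
Continuity of ψ and ψ′ at the step yields the reflection amplitude r = (k₁ − k₂)/(k₁ + k₂) = 0.4432; thus R = |r|² = 0.1964, T = 0.8036.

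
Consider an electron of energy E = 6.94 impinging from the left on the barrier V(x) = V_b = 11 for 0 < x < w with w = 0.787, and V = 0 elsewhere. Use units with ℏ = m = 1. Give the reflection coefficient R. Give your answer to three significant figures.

Since E < V_b the interior solution is evanescent with decay constant κ = √(2m(V_b − E))/ℏ = 2.850.
κw = 2.243, sinh(κw) = 4.656.
Matching ψ, ψ′ at both faces gives T = [1 + V_b² sinh²(κw) / (4E(V_b − E))]⁻¹ = 1/24.27 = 0.0412.
R = 1 − T = 0.959.

R = 0.959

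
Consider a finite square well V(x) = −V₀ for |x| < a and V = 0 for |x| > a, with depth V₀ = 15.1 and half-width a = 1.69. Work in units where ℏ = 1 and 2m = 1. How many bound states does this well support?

N = 5

Define the well-strength parameter z₀ = (a/ℏ)√(2mV₀) = 1.69 × √(2·0.5·15.1) = 6.567.
A new bound state (alternating even/odd) appears each time z₀ passes a multiple of π/2, so N = ⌊2z₀/π⌋ + 1 = ⌊4.181⌋ + 1 = 5.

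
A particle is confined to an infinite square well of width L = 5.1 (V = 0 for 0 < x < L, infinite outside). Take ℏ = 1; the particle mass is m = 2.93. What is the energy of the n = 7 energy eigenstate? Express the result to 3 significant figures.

E = 3.17

The infinite-well eigenfunctions ψ_n = √(2/L) sin(nπx/L) vanish at both walls, giving E_n = n²π²ℏ²/(2mL²).
E_7 = 7² × π² / (2 × 2.93 × 5.1²) = 3.173.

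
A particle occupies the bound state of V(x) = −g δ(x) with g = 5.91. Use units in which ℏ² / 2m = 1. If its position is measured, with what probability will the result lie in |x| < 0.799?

The normalised bound state is ψ = √κ e^{−κ|x|} with κ = mg/ℏ² = 2.955.
P(|x| < d) = ∫_{−d}^{d} κ e^{−2κ|x|} dx = 1 − e^{−2κd} = 1 − e^{−4.722} = 0.9911.

P = 0.991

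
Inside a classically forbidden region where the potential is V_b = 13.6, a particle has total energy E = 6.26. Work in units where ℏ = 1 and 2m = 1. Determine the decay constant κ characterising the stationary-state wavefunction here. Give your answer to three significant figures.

Since E < V_b the TISE in this region is ψ'' = κ²ψ with κ = √(2m(V_b − E))/ℏ.
κ = √(2 × 0.5 × 7.34) = 2.709.

κ = 2.71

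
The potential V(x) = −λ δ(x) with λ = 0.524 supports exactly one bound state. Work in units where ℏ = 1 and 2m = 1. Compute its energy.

E = -0.0686

The bound state is ψ(x) = √κ e^{−κ|x|}. The derivative jump ψ'(0⁺) − ψ'(0⁻) = −(2mλ/ℏ²)ψ(0) fixes κ = mλ/ℏ² = 0.2620.
Then E = −ℏ²κ²/(2m) = −mλ²/(2ℏ²) = -0.06864.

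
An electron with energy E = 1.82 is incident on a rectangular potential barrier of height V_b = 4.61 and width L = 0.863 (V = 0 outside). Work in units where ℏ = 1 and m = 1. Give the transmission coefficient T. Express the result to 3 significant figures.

T = 0.0629

E < V_b: inside the barrier ψ ∝ e^{±κx} with κ = √(2m(V_b − E))/ℏ = 2.362.
κL = 2.039, sinh(κL) = 3.775.
The exact tunnelling result is T⁻¹ = 1 + V_b² sinh²(κL) / [4E(V_b − E)] = 15.91, so T = 0.0629.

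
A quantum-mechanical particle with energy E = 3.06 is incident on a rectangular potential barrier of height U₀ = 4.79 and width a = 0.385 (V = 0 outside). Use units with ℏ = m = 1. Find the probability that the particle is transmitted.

T = 0.603

Since E < U₀ the interior solution is evanescent with decay constant κ = √(2m(U₀ − E))/ℏ = 1.860.
κa = 0.7161, sinh(κa) = 0.7789.
Matching ψ, ψ′ at both faces gives T = [1 + U₀² sinh²(κa) / (4E(U₀ − E))]⁻¹ = 1/1.657 = 0.603.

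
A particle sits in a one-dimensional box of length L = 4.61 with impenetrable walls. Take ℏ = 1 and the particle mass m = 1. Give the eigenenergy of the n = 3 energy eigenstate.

Requiring ψ(0) = ψ(L) = 0 quantises k = nπ/L, hence E_n = ℏ²k²/2m = n²π²ℏ²/(2mL²).
E_3 = 3² × π² / (2 × 1 × 4.61²) = 2.090.

E = 2.09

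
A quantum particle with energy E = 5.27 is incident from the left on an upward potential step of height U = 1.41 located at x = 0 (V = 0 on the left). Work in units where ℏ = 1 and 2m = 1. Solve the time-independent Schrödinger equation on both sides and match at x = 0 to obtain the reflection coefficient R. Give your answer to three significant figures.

The wavenumbers are k₁ = √(2mE)/ℏ = 2.296 on the left and k₂ = √(2m(E − U))/ℏ = 1.965 on the right.
Matching ψ and ψ′ at x = 0 gives r = (k₁ − k₂)/(k₁ + k₂), so R = r² = 0.006035 and T = 1 − R = 0.9940.

R = 0.00603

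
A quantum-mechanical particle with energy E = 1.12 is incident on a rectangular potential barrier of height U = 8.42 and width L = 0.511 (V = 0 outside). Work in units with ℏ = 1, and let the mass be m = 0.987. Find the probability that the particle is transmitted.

T = 0.0382

E < U: inside the barrier ψ ∝ e^{±κx} with κ = √(2m(U − E))/ℏ = 3.796.
κL = 1.940, sinh(κL) = 3.407.
Matching ψ, ψ′ at both faces gives T = [1 + U² sinh²(κL) / (4E(U − E))]⁻¹ = 1/26.16 = 0.0382.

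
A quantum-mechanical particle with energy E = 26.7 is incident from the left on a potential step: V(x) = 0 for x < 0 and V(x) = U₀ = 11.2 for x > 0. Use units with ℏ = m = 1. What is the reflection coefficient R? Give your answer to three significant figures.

The wavenumbers are k₁ = √(2mE)/ℏ = 7.308 on the left and k₂ = √(2m(E − U₀))/ℏ = 5.568 on the right.
Continuity of ψ and ψ′ at the step yields the reflection amplitude r = (k₁ − k₂)/(k₁ + k₂) = 0.1351; thus R = |r|² = 0.01826, T = 0.9817.

R = 0.0183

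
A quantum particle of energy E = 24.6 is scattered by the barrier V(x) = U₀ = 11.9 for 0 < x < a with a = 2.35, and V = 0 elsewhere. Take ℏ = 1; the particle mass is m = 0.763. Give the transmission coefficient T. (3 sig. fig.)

E > U₀: inside the barrier k₂ = √(2m(E − U₀))/ℏ = 4.402, k₂a = 10.35.
Matching at both interfaces gives T⁻¹ = 1 + U₀² sin²(k₂a) / [4E(E − U₀)] = 1.072, hence T = 0.933.

T = 0.933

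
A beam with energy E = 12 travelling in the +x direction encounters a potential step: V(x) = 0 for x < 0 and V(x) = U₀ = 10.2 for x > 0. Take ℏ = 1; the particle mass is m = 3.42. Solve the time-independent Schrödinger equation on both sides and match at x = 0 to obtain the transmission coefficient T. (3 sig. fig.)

T = 0.805

The wavenumbers are k₁ = √(2mE)/ℏ = 9.060 on the left and k₂ = √(2m(E − U₀))/ℏ = 3.509 on the right.
Matching ψ and ψ′ at x = 0 gives r = (k₁ − k₂)/(k₁ + k₂), so R = r² = 0.1951 and T = 1 − R = 0.8049.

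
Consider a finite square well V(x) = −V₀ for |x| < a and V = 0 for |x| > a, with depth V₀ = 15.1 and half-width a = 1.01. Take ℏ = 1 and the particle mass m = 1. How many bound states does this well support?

N = 4

The dimensionless depth is z₀ = a√(2mV₀)/ℏ = 1.01 × √(30.20) = 5.550.
A new bound state (alternating even/odd) appears each time z₀ passes a multiple of π/2, so N = ⌊2z₀/π⌋ + 1 = ⌊3.533⌋ + 1 = 4.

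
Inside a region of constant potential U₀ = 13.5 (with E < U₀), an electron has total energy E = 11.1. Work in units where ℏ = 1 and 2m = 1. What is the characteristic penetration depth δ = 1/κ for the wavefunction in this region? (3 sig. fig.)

Since E < U₀ the TISE in this region is ψ'' = κ²ψ with κ = √(2m(U₀ − E))/ℏ.
κ = √(2 × 0.5 × 2.4) = 1.549. The penetration depth is δ = 1/κ = 0.645.

δ = 0.645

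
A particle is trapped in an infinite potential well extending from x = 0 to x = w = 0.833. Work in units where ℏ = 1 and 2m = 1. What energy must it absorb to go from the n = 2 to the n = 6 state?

E_n = n²π²ℏ²/(2mw²), so ΔE = (6² − 2²) π²ℏ²/(2mw²).
ΔE = 32 × π² / (2 × 0.5 × 0.833²) = 455.2.

ΔE = 455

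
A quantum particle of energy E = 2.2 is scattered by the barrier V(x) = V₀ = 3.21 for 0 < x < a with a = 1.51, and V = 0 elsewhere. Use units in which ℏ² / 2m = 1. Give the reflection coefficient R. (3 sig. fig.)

R = 0.845

Since E < V₀ the interior solution is evanescent with decay constant κ = √(2m(V₀ − E))/ℏ = 1.005.
κa = 1.518, sinh(κa) = 2.171.
Matching ψ, ψ′ at both faces gives T = [1 + V₀² sinh²(κa) / (4E(V₀ − E))]⁻¹ = 1/6.463 = 0.155.
R = 1 − T = 0.845.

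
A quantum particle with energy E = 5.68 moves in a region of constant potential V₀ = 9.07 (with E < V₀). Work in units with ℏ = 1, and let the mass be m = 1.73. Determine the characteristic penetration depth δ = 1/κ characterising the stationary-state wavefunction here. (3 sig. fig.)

Since E < V₀ the TISE in this region is ψ'' = κ²ψ with κ = √(2m(V₀ − E))/ℏ.
κ = √(2 × 1.73 × 3.39) = 3.425. The penetration depth is δ = 1/κ = 0.292.

δ = 0.292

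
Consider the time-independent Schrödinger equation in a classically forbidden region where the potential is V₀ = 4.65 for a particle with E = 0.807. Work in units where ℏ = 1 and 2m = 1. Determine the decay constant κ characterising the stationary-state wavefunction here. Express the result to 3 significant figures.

Since E < V₀ the TISE in this region is ψ'' = κ²ψ with κ = √(2m(V₀ − E))/ℏ.
κ = √(2 × 0.5 × 3.843) = 1.960.

κ = 1.96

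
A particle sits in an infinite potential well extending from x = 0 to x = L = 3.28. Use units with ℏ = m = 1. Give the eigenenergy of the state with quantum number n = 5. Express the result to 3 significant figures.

Requiring ψ(0) = ψ(L) = 0 quantises k = nπ/L, hence E_n = ℏ²k²/2m = n²π²ℏ²/(2mL²).
E_5 = 5² × π² / (2 × 1 × 3.28²) = 11.47.

E = 11.5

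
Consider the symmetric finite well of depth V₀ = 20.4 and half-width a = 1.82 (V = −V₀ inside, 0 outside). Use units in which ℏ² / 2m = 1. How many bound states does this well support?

N = 6

Define the well-strength parameter z₀ = (a/ℏ)√(2mV₀) = 1.82 × √(2·0.5·20.4) = 8.220.
The even/odd transcendental equations gain one root per π/2 in z₀, giving N = 1 + ⌊2z₀/π⌋ = 1 + ⌊5.233⌋ = 6.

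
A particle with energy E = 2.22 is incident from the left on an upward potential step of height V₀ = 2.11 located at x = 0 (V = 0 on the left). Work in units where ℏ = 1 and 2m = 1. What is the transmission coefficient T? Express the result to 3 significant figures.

T = 0.596

The wavenumbers are k₁ = √(2mE)/ℏ = 1.490 on the left and k₂ = √(2m(E − V₀))/ℏ = 0.3317 on the right.
Continuity of ψ and ψ′ at the step yields the reflection amplitude r = (k₁ − k₂)/(k₁ + k₂) = 0.6359; thus R = |r|² = 0.4043, T = 0.5957.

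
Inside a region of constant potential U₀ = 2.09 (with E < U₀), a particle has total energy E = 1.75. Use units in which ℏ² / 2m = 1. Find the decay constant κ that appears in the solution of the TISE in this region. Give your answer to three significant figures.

Since E < U₀ the TISE in this region is ψ'' = κ²ψ with κ = √(2m(U₀ − E))/ℏ.
κ = √(2 × 0.5 × 0.34) = 0.5831.

κ = 0.583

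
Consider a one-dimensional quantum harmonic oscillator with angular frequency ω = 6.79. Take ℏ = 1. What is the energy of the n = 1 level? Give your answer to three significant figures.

E = 10.2

Using E_n = (n + ½)ℏω: E_1 = 1.5 × 6.79 = 10.19.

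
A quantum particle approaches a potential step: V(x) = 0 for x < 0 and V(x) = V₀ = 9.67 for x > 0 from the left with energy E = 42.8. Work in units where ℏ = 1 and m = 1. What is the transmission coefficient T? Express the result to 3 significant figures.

T = 0.996

The wavenumbers are k₁ = √(2mE)/ℏ = 9.252 on the left and k₂ = √(2m(E − V₀))/ℏ = 8.140 on the right.
Continuity of ψ and ψ′ at the step yields the reflection amplitude r = (k₁ − k₂)/(k₁ + k₂) = 0.06394; thus R = |r|² = 0.004088, T = 0.9959.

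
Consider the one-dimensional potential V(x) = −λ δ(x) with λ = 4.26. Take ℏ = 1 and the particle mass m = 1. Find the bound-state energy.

The bound state is ψ(x) = √κ e^{−κ|x|}. The derivative jump ψ'(0⁺) − ψ'(0⁻) = −(2mλ/ℏ²)ψ(0) fixes κ = mλ/ℏ² = 4.260.
Then E = −ℏ²κ²/(2m) = −mλ²/(2ℏ²) = -9.074.

E = -9.07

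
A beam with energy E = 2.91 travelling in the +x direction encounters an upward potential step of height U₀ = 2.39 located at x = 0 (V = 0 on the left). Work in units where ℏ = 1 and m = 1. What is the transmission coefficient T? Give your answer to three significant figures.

On each side the TISE gives plane waves with k = √(2m(E − V))/ℏ: k₁ = √(2·1·2.91) = 2.412, k₂ = √(2·1·0.52) = 1.020.
Continuity of ψ and ψ′ at the step yields the reflection amplitude r = (k₁ − k₂)/(k₁ + k₂) = 0.4058; thus R = |r|² = 0.1646, T = 0.8354.

T = 0.835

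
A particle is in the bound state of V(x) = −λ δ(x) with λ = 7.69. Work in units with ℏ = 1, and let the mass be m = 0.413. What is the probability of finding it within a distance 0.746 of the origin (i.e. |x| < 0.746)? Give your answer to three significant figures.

The normalised bound state is ψ = √κ e^{−κ|x|} with κ = mλ/ℏ² = 3.176.
P(|x| < d) = ∫_{−d}^{d} κ e^{−2κ|x|} dx = 1 − e^{−2κd} = 1 − e^{−4.739} = 0.9912.

P = 0.991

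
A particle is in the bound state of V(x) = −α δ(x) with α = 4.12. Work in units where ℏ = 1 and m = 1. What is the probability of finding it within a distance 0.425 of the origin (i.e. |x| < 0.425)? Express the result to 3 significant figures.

The normalised bound state is ψ = √κ e^{−κ|x|} with κ = mα/ℏ² = 4.120.
P(|x| < d) = ∫_{−d}^{d} κ e^{−2κ|x|} dx = 1 − e^{−2κd} = 1 − e^{−3.502} = 0.9699.

P = 0.970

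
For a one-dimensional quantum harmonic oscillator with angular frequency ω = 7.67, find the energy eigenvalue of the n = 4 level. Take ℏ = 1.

E = 34.5

Using E_n = (n + ½)ℏω: E_4 = 4.5 × 7.67 = 34.52.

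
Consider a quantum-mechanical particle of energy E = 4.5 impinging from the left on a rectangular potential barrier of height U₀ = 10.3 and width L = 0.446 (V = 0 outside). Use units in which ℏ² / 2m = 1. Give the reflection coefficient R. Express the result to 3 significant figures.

Since E < U₀ the interior solution is evanescent with decay constant κ = √(2m(U₀ − E))/ℏ = 2.408.
κL = 1.074, sinh(κL) = 1.293.
The exact tunnelling result is T⁻¹ = 1 + U₀² sinh²(κL) / [4E(U₀ − E)] = 2.699, so T = 0.371.
R = 1 − T = 0.629.

R = 0.629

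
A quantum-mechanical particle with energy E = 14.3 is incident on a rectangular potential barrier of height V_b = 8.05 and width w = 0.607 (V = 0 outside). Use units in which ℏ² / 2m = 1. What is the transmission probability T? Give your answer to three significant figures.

Above the barrier the interior wavenumber is k₂ = √(2m(E − V_b))/ℏ = 2.500, giving phase k₂w = 1.518.
Matching at both interfaces gives T⁻¹ = 1 + V_b² sin²(k₂w) / [4E(E − V_b)] = 1.181, hence T = 0.847.

T = 0.847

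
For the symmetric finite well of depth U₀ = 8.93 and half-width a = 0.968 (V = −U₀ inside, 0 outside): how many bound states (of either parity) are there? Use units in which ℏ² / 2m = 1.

N = 2

Define the well-strength parameter z₀ = (a/ℏ)√(2mU₀) = 0.968 × √(2·0.5·8.93) = 2.893.
The even/odd transcendental equations gain one root per π/2 in z₀, giving N = 1 + ⌊2z₀/π⌋ = 1 + ⌊1.842⌋ = 2.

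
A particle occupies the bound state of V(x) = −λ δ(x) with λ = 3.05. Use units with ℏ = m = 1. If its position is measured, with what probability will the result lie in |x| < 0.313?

The normalised bound state is ψ = √κ e^{−κ|x|} with κ = mλ/ℏ² = 3.050.
P(|x| < d) = ∫_{−d}^{d} κ e^{−2κ|x|} dx = 1 − e^{−2κd} = 1 − e^{−1.909} = 0.8518.

P = 0.852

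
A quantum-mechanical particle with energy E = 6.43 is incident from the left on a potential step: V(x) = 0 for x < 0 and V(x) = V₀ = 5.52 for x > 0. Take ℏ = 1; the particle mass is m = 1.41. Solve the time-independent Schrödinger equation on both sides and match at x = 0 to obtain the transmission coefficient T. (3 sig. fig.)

T = 0.795

On each side the TISE gives plane waves with k = √(2m(E − V))/ℏ: k₁ = √(2·1.41·6.43) = 4.258, k₂ = √(2·1.41·0.91) = 1.602.
Matching ψ and ψ′ at x = 0 gives r = (k₁ − k₂)/(k₁ + k₂), so R = r² = 0.2055 and T = 1 − R = 0.7945.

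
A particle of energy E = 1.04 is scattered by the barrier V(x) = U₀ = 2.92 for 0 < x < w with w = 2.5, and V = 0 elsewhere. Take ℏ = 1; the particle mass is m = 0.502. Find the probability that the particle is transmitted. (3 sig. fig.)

Since E < U₀ the interior solution is evanescent with decay constant κ = √(2m(U₀ − E))/ℏ = 1.374.
κw = 3.435, sinh(κw) = 15.49.
Matching ψ, ψ′ at both faces gives T = [1 + U₀² sinh²(κw) / (4E(U₀ − E))]⁻¹ = 1/262.7 = 0.00381.

T = 0.00381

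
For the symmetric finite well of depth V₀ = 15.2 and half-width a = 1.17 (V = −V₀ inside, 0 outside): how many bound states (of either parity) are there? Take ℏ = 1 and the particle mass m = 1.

N = 5

The dimensionless depth is z₀ = a√(2mV₀)/ℏ = 1.17 × √(30.40) = 6.451.
The even/odd transcendental equations gain one root per π/2 in z₀, giving N = 1 + ⌊2z₀/π⌋ = 1 + ⌊4.107⌋ = 5.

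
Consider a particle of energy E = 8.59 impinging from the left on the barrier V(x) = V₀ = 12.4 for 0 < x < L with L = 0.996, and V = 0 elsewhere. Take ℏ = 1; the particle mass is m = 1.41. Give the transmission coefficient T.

T = 0.00496

E < V₀: inside the barrier ψ ∝ e^{±κx} with κ = √(2m(V₀ − E))/ℏ = 3.278.
κL = 3.265, sinh(κL) = 13.07.
Matching ψ, ψ′ at both faces gives T = [1 + V₀² sinh²(κL) / (4E(V₀ − E))]⁻¹ = 1/201.6 = 0.00496.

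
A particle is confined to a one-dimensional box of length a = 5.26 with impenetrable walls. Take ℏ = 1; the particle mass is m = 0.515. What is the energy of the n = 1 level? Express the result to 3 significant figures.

The infinite-well eigenfunctions ψ_n = √(2/a) sin(nπx/a) vanish at both walls, giving E_n = n²π²ℏ²/(2ma²).
E_1 = 1² × π² / (2 × 0.515 × 5.26²) = 0.3463.

E = 0.346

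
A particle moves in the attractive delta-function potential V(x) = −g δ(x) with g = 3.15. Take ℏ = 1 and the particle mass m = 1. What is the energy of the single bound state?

E = -4.96

For x ≠ 0 the bound state is ψ ∝ e^{−κ|x|}; integrating the TISE across the delta gives the cusp condition 2κ = 2mg/ℏ², so κ = 3.150.
Then E = −ℏ²κ²/(2m) = −mg²/(2ℏ²) = -4.961.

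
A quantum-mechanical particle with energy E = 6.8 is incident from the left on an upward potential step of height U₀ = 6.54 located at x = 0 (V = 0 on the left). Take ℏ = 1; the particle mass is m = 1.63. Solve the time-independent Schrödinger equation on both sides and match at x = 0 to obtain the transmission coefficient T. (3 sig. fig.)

The wavenumbers are k₁ = √(2mE)/ℏ = 4.708 on the left and k₂ = √(2m(E − U₀))/ℏ = 0.9207 on the right.
Continuity of ψ and ψ′ at the step yields the reflection amplitude r = (k₁ − k₂)/(k₁ + k₂) = 0.6729; thus R = |r|² = 0.4528, T = 0.5472.

T = 0.547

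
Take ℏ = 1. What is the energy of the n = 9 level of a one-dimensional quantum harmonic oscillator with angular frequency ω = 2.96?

The oscillator eigenvalues are E_n = ℏω(n + ½), so E_9 = 2.96 × 9.5 = 28.12.

E = 28.1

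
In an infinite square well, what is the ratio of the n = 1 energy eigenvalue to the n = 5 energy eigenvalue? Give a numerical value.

0.04

Since E_n ∝ n², the ratio is (1/5)² = 0.04.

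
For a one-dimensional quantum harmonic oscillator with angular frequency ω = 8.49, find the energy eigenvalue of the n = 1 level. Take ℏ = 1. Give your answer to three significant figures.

E = 12.7

Using E_n = (n + ½)ℏω: E_1 = 1.5 × 8.49 = 12.74.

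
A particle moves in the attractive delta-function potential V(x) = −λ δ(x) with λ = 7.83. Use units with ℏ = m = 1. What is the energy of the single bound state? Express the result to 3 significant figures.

The bound state is ψ(x) = √κ e^{−κ|x|}. The derivative jump ψ'(0⁺) − ψ'(0⁻) = −(2mλ/ℏ²)ψ(0) fixes κ = mλ/ℏ² = 7.830.
Then E = −ℏ²κ²/(2m) = −mλ²/(2ℏ²) = -30.65.

E = -30.7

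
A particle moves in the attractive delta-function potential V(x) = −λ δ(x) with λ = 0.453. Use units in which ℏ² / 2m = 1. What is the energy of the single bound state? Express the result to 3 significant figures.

E = -0.0513

The bound state is ψ(x) = √κ e^{−κ|x|}. The derivative jump ψ'(0⁺) − ψ'(0⁻) = −(2mλ/ℏ²)ψ(0) fixes κ = mλ/ℏ² = 0.2265.
Then E = −ℏ²κ²/(2m) = −mλ²/(2ℏ²) = -0.05130.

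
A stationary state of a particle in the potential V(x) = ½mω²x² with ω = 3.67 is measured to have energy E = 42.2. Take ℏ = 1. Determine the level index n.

Invert E_n = (n + ½)ℏω: n = E/ℏω − ½ = 10.999, so n = 11.

n = 11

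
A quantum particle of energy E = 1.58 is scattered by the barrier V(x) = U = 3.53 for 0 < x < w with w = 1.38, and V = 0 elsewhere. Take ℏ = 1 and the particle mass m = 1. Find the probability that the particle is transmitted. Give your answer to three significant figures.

E < U: inside the barrier ψ ∝ e^{±κx} with κ = √(2m(U − E))/ℏ = 1.975.
κw = 2.725, sinh(κw) = 7.598.
Matching ψ, ψ′ at both faces gives T = [1 + U² sinh²(κw) / (4E(U − E))]⁻¹ = 1/59.36 = 0.0168.

T = 0.0168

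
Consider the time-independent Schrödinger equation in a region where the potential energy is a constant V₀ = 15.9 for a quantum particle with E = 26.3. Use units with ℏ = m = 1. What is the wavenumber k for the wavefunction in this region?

With E > V₀ the solution is oscillatory, ψ ∝ e^{±ikx} with k = √(2m(E − V₀))/ℏ.
k = √(2 × 1 × 10.4) = 4.561.

k = 4.56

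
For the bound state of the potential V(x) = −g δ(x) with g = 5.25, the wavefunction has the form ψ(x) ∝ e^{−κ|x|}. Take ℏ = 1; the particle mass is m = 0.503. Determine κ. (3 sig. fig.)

κ = 2.64

Integrating the TISE across x = 0 gives the cusp condition ψ'(0⁺) − ψ'(0⁻) = −(2mg/ℏ²)ψ(0).
With ψ ∝ e^{−κ|x|} this yields −2κ = −2mg/ℏ², so κ = mg/ℏ² = 2.641.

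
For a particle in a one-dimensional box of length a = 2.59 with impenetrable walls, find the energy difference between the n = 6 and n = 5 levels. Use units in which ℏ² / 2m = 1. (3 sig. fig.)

ΔE = 16.2

E_n = n²π²ℏ²/(2ma²), so ΔE = (6² − 5²) π²ℏ²/(2ma²).
ΔE = 11 × π² / (2 × 0.5 × 2.59²) = 16.18.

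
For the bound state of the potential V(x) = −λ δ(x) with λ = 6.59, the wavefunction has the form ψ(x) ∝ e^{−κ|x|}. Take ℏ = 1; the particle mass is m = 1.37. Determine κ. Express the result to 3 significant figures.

Integrating the TISE across x = 0 gives the cusp condition ψ'(0⁺) − ψ'(0⁻) = −(2mλ/ℏ²)ψ(0).
With ψ ∝ e^{−κ|x|} this yields −2κ = −2mλ/ℏ², so κ = mλ/ℏ² = 9.028.

κ = 9.03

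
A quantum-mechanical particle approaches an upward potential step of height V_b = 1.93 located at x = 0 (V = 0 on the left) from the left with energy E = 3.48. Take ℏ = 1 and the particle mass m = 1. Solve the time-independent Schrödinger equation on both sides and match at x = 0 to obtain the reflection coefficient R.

On each side the TISE gives plane waves with k = √(2m(E − V))/ℏ: k₁ = √(2·1·3.48) = 2.638, k₂ = √(2·1·1.55) = 1.761.
Matching ψ and ψ′ at x = 0 gives r = (k₁ − k₂)/(k₁ + k₂), so R = r² = 0.03979 and T = 1 − R = 0.9602.

R = 0.0398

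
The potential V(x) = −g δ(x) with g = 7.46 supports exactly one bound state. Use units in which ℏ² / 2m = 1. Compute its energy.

For x ≠ 0 the bound state is ψ ∝ e^{−κ|x|}; integrating the TISE across the delta gives the cusp condition 2κ = 2mg/ℏ², so κ = 3.730.
Then E = −ℏ²κ²/(2m) = −mg²/(2ℏ²) = -13.91.

E = -13.9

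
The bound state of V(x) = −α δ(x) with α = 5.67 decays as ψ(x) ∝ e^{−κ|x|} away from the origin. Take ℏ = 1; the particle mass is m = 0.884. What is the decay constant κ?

Integrating the TISE across x = 0 gives the cusp condition ψ'(0⁺) − ψ'(0⁻) = −(2mα/ℏ²)ψ(0).
With ψ ∝ e^{−κ|x|} this yields −2κ = −2mα/ℏ², so κ = mα/ℏ² = 5.012.

κ = 5.01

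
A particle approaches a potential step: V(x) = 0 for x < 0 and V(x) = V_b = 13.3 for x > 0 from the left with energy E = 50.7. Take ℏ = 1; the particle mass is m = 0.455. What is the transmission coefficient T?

On each side the TISE gives plane waves with k = √(2m(E − V))/ℏ: k₁ = √(2·0.455·50.7) = 6.792, k₂ = √(2·0.455·37.4) = 5.834.
Continuity of ψ and ψ′ at the step yields the reflection amplitude r = (k₁ − k₂)/(k₁ + k₂) = 0.07592; thus R = |r|² = 0.005763, T = 0.9942.

T = 0.994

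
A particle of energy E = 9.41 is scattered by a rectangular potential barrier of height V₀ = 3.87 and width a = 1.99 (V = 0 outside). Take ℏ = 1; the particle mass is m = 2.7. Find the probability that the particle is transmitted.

T = 0.934

Above the barrier the interior wavenumber is k₂ = √(2m(E − V₀))/ℏ = 5.470, giving phase k₂a = 10.88.
Matching at both interfaces gives T⁻¹ = 1 + V₀² sin²(k₂a) / [4E(E − V₀)] = 1.071, hence T = 0.934.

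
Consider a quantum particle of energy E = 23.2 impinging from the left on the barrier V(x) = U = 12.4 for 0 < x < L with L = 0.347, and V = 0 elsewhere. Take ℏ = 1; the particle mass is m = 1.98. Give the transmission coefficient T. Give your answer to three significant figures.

E > U: inside the barrier k₂ = √(2m(E − U))/ℏ = 6.540, k₂L = 2.269.
T = [1 + U² sin²(k₂L) / (4E(E − U))]⁻¹ = 1/1.090 = 0.917.

T = 0.917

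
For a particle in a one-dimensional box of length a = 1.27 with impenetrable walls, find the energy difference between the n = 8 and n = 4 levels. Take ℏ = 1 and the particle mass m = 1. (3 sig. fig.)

E_n = n²π²ℏ²/(2ma²), so ΔE = (8² − 4²) π²ℏ²/(2ma²).
ΔE = 48 × π² / (2 × 1 × 1.27²) = 146.9.

ΔE = 147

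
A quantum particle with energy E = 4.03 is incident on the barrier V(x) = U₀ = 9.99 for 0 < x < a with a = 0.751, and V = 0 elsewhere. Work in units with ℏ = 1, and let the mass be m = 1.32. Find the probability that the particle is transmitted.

T = 0.00991

Since E < U₀ the interior solution is evanescent with decay constant κ = √(2m(U₀ − E))/ℏ = 3.967.
κa = 2.979, sinh(κa) = 9.808.
The exact tunnelling result is T⁻¹ = 1 + U₀² sinh²(κa) / [4E(U₀ − E)] = 100.9, so T = 0.00991.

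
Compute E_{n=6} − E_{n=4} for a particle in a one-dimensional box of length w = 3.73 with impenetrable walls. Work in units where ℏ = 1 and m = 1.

E_n = n²π²ℏ²/(2mw²), so ΔE = (6² − 4²) π²ℏ²/(2mw²).
ΔE = 20 × π² / (2 × 1 × 3.73²) = 7.094.

ΔE = 7.09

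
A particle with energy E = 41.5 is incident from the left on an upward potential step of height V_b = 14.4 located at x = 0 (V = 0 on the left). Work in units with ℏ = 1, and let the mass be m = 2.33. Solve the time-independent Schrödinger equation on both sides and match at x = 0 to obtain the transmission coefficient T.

T = 0.989

The wavenumbers are k₁ = √(2mE)/ℏ = 13.91 on the left and k₂ = √(2m(E − V_b))/ℏ = 11.24 on the right.
Matching ψ and ψ′ at x = 0 gives r = (k₁ − k₂)/(k₁ + k₂), so R = r² = 0.01127 and T = 1 − R = 0.9887.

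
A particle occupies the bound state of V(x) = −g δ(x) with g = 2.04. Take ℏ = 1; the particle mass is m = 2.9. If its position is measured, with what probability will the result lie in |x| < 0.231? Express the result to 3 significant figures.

P = 0.935

The normalised bound state is ψ = √κ e^{−κ|x|} with κ = mg/ℏ² = 5.916.
P(|x| < d) = ∫_{−d}^{d} κ e^{−2κ|x|} dx = 1 − e^{−2κd} = 1 − e^{−2.733} = 0.9350.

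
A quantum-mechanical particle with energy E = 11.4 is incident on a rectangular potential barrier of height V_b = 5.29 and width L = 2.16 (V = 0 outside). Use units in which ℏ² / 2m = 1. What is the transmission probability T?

T = 0.938

Above the barrier the interior wavenumber is k₂ = √(2m(E − V_b))/ℏ = 2.472, giving phase k₂L = 5.339.
Matching at both interfaces gives T⁻¹ = 1 + V_b² sin²(k₂L) / [4E(E − V_b)] = 1.066, hence T = 0.938.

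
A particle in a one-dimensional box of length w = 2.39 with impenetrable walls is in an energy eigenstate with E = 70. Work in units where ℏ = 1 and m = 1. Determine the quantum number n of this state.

For an infinite well E_n = n²π²ℏ²/(2mw²), so n = (w/πℏ)√(2mE).
n = (2.39/π) × √(2 × 1 × 70) = 9.001 → n = 9.

n = 9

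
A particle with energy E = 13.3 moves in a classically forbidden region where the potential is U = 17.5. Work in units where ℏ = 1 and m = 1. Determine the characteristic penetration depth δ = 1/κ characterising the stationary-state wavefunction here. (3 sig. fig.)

δ = 0.345

Since E < U the TISE in this region is ψ'' = κ²ψ with κ = √(2m(U − E))/ℏ.
κ = √(2 × 1 × 4.2) = 2.898. The penetration depth is δ = 1/κ = 0.345.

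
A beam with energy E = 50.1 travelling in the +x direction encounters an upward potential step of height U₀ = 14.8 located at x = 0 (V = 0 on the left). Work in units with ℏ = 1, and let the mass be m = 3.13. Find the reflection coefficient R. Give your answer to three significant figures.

On each side the TISE gives plane waves with k = √(2m(E − V))/ℏ: k₁ = √(2·3.13·50.1) = 17.71, k₂ = √(2·3.13·35.3) = 14.87.
Matching ψ and ψ′ at x = 0 gives r = (k₁ − k₂)/(k₁ + k₂), so R = r² = 0.007623 and T = 1 − R = 0.9924.

R = 0.00762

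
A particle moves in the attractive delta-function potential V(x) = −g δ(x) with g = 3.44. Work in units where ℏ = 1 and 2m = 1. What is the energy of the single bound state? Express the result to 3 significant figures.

For x ≠ 0 the bound state is ψ ∝ e^{−κ|x|}; integrating the TISE across the delta gives the cusp condition 2κ = 2mg/ℏ², so κ = 1.720.
Then E = −ℏ²κ²/(2m) = −mg²/(2ℏ²) = -2.958.

E = -2.96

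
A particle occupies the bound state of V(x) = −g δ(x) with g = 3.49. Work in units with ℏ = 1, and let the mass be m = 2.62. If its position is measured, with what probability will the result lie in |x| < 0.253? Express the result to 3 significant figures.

The normalised bound state is ψ = √κ e^{−κ|x|} with κ = mg/ℏ² = 9.144.
P(|x| < d) = ∫_{−d}^{d} κ e^{−2κ|x|} dx = 1 − e^{−2κd} = 1 − e^{−4.627} = 0.9902.

P = 0.990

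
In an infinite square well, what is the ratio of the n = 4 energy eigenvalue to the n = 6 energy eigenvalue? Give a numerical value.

E_n = n²π²ℏ²/(2mL²) so the ratio is n₂²/n₁² = 16/36 = 0.444444.

0.444444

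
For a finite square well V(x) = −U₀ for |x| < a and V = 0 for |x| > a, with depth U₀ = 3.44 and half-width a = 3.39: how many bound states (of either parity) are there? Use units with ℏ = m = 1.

N = 6

Define the well-strength parameter z₀ = (a/ℏ)√(2mU₀) = 3.39 × √(2·1·3.44) = 8.892.
The even/odd transcendental equations gain one root per π/2 in z₀, giving N = 1 + ⌊2z₀/π⌋ = 1 + ⌊5.661⌋ = 6.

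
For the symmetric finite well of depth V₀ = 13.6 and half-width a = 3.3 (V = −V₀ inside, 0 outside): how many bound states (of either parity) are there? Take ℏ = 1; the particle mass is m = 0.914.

The dimensionless depth is z₀ = a√(2mV₀)/ℏ = 3.3 × √(24.86) = 16.45.
The even/odd transcendental equations gain one root per π/2 in z₀, giving N = 1 + ⌊2z₀/π⌋ = 1 + ⌊10.47⌋ = 11.

N = 11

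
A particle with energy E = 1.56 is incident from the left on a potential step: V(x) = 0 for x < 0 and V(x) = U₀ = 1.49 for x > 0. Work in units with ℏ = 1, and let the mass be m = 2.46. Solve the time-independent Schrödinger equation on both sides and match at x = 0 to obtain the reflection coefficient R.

R = 0.423

On each side the TISE gives plane waves with k = √(2m(E − V))/ℏ: k₁ = √(2·2.46·1.56) = 2.770, k₂ = √(2·2.46·0.07) = 0.5869.
Matching ψ and ψ′ at x = 0 gives r = (k₁ − k₂)/(k₁ + k₂), so R = r² = 0.4230 and T = 1 − R = 0.5770.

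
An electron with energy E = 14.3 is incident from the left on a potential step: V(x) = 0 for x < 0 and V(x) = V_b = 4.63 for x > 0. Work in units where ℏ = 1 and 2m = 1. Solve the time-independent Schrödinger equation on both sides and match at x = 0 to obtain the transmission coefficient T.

T = 0.990

On each side the TISE gives plane waves with k = √(2m(E − V))/ℏ: k₁ = √(2·½·14.3) = 3.782, k₂ = √(2·½·9.67) = 3.110.
Matching ψ and ψ′ at x = 0 gives r = (k₁ − k₂)/(k₁ + k₂), so R = r² = 0.009506 and T = 1 − R = 0.9905.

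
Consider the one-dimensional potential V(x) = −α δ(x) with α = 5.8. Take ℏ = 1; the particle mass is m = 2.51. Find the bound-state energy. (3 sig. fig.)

E = -42.2

The bound state is ψ(x) = √κ e^{−κ|x|}. The derivative jump ψ'(0⁺) − ψ'(0⁻) = −(2mα/ℏ²)ψ(0) fixes κ = mα/ℏ² = 14.56.
Then E = −ℏ²κ²/(2m) = −mα²/(2ℏ²) = -42.22.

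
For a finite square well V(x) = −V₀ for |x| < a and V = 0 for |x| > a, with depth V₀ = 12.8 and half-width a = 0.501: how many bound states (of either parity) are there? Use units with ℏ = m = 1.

Define the well-strength parameter z₀ = (a/ℏ)√(2mV₀) = 0.501 × √(2·1·12.8) = 2.535.
The even/odd transcendental equations gain one root per π/2 in z₀, giving N = 1 + ⌊2z₀/π⌋ = 1 + ⌊1.614⌋ = 2.

N = 2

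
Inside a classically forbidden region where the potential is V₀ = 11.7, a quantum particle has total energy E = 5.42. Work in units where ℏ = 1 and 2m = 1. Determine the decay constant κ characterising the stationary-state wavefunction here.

Since E < V₀ the TISE in this region is ψ'' = κ²ψ with κ = √(2m(V₀ − E))/ℏ.
κ = √(2 × 0.5 × 6.28) = 2.506.

κ = 2.51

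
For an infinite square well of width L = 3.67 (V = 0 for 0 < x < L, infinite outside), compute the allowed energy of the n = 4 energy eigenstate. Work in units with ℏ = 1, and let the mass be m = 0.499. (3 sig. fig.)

E = 11.7

The infinite-well eigenfunctions ψ_n = √(2/L) sin(nπx/L) vanish at both walls, giving E_n = n²π²ℏ²/(2mL²).
E_4 = 4² × π² / (2 × 0.499 × 3.67²) = 11.75.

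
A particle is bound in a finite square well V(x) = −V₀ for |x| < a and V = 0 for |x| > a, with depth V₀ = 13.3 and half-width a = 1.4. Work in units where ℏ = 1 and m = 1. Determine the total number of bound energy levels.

N = 5

Define the well-strength parameter z₀ = (a/ℏ)√(2mV₀) = 1.4 × √(2·1·13.3) = 7.221.
A new bound state (alternating even/odd) appears each time z₀ passes a multiple of π/2, so N = ⌊2z₀/π⌋ + 1 = ⌊4.597⌋ + 1 = 5.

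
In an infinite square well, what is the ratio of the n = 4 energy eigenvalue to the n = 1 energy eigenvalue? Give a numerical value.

16

E_n = n²π²ℏ²/(2mL²) so the ratio is n₂²/n₁² = 16/1 = 16.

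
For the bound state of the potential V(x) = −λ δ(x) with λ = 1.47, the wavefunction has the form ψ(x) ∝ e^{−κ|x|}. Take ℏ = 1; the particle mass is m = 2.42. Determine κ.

κ = 3.56

Integrate −(ℏ²/2m)ψ'' − λδ(x)ψ = Eψ from −ε to +ε: the ψ'' term gives ψ'(0⁺) − ψ'(0⁻) and the δ term gives −(2mλ/ℏ²)ψ(0).
With ψ ∝ e^{−κ|x|} this yields −2κ = −2mλ/ℏ², so κ = mλ/ℏ² = 3.557.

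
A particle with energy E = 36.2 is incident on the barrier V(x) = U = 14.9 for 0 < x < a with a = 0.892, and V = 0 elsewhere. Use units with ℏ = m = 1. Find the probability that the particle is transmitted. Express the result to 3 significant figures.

Above the barrier the interior wavenumber is k₂ = √(2m(E − U))/ℏ = 6.527, giving phase k₂a = 5.822.
Matching at both interfaces gives T⁻¹ = 1 + U² sin²(k₂a) / [4E(E − U)] = 1.014, hence T = 0.986.

T = 0.986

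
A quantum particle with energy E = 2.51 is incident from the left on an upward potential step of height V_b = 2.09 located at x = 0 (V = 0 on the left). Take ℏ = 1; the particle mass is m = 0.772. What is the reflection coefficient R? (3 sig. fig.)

On each side the TISE gives plane waves with k = √(2m(E − V))/ℏ: k₁ = √(2·0.772·2.51) = 1.969, k₂ = √(2·0.772·0.42) = 0.8053.
Continuity of ψ and ψ′ at the step yields the reflection amplitude r = (k₁ − k₂)/(k₁ + k₂) = 0.4194; thus R = |r|² = 0.1759, T = 0.8241.

R = 0.176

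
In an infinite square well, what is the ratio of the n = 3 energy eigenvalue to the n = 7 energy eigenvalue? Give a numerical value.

E_n = n²π²ℏ²/(2mL²) so the ratio is n₂²/n₁² = 9/49 = 0.183673.

0.183673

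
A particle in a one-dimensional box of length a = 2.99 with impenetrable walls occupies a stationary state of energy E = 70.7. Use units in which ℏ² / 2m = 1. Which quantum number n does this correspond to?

n = 8

For an infinite well E_n = n²π²ℏ²/(2ma²), so n = (a/πℏ)√(2mE).
n = (2.99/π) × √(2 × 0.5 × 70.7) = 8.003 → n = 8.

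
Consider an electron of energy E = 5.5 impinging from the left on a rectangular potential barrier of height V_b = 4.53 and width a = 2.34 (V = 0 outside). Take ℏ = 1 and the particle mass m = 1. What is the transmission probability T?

T = 0.987

E > V_b: inside the barrier k₂ = √(2m(E − V_b))/ℏ = 1.393, k₂a = 3.259.
T = [1 + V_b² sin²(k₂a) / (4E(E − V_b))]⁻¹ = 1/1.013 = 0.987.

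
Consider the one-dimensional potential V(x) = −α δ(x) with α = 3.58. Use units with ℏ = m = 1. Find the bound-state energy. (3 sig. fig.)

The bound state is ψ(x) = √κ e^{−κ|x|}. The derivative jump ψ'(0⁺) − ψ'(0⁻) = −(2mα/ℏ²)ψ(0) fixes κ = mα/ℏ² = 3.580.
Then E = −ℏ²κ²/(2m) = −mα²/(2ℏ²) = -6.408.

E = -6.41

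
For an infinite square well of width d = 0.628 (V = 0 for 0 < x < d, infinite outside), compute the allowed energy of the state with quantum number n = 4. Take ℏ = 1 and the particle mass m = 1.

E = 200

Requiring ψ(0) = ψ(d) = 0 quantises k = nπ/d, hence E_n = ℏ²k²/2m = n²π²ℏ²/(2md²).
E_4 = 4² × π² / (2 × 1 × 0.628²) = 200.2.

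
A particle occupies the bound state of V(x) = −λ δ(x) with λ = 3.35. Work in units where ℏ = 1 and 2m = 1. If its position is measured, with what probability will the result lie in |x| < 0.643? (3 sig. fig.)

The normalised bound state is ψ = √κ e^{−κ|x|} with κ = mλ/ℏ² = 1.675.
P(|x| < d) = ∫_{−d}^{d} κ e^{−2κ|x|} dx = 1 − e^{−2κd} = 1 − e^{−2.154} = 0.8840.

P = 0.884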